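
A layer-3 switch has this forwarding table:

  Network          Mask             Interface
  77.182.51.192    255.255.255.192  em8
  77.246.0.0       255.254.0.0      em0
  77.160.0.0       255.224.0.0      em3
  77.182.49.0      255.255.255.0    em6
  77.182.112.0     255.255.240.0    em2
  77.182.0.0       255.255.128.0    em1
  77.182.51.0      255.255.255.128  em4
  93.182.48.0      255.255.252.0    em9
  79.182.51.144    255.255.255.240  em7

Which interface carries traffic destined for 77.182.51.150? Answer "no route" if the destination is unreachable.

em1

Routes whose prefix contains 77.182.51.150:
  77.160.0.0/11 (77.160.0.0 - 77.191.255.255) -> em3
  77.182.0.0/17 (77.182.0.0 - 77.182.127.255) -> em1
More-specific entries that do NOT match:
  79.182.51.144/28 (79.182.51.144 - 79.182.51.159) does not contain 77.182.51.150
  77.182.51.192/26 (77.182.51.192 - 77.182.51.255) does not contain 77.182.51.150
  77.182.51.0/25 (77.182.51.0 - 77.182.51.127) does not contain 77.182.51.150
  77.182.49.0/24 (77.182.49.0 - 77.182.49.255) does not contain 77.182.51.150
  93.182.48.0/22 (93.182.48.0 - 93.182.51.255) does not contain 77.182.51.150
  77.182.112.0/20 (77.182.112.0 - 77.182.127.255) does not contain 77.182.51.150
Longest matching prefix is /17 -> interface em1.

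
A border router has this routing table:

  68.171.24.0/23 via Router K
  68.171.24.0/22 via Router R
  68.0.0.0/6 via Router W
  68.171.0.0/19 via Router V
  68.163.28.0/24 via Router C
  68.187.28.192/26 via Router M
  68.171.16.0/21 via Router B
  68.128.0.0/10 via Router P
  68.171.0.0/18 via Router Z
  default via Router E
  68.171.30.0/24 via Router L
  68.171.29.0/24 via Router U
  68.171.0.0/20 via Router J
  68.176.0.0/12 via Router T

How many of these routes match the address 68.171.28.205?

5

Prefixes containing 68.171.28.205:
  0.0.0.0/0 (default, matches everything)
  68.0.0.0/6 (68.0.0.0 - 71.255.255.255)
  68.128.0.0/10 (68.128.0.0 - 68.191.255.255)
  68.171.0.0/18 (68.171.0.0 - 68.171.63.255)
  68.171.0.0/19 (68.171.0.0 - 68.171.31.255)
Total matching entries: 5.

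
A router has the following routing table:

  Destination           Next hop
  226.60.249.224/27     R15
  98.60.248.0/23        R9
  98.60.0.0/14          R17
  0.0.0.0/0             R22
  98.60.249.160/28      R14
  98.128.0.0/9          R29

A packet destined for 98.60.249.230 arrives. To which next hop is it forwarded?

R9

Routes whose prefix contains 98.60.249.230:
  0.0.0.0/0 (default, matches everything) -> R22
  98.60.0.0/14 (98.60.0.0 - 98.63.255.255) -> R17
  98.60.248.0/23 (98.60.248.0 - 98.60.249.255) -> R9
More-specific entries that do NOT match:
  98.60.249.160/28 (98.60.249.160 - 98.60.249.175) does not contain 98.60.249.230
  226.60.249.224/27 (226.60.249.224 - 226.60.249.255) does not contain 98.60.249.230
Longest matching prefix is /23 -> next hop R9.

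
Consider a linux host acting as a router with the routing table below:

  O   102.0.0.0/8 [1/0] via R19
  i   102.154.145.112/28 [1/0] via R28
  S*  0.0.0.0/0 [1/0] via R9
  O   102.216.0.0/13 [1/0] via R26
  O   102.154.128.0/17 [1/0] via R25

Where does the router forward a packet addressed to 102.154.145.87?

Routes whose prefix contains 102.154.145.87:
  0.0.0.0/0 (default, matches everything) -> R9
  102.0.0.0/8 (102.0.0.0 - 102.255.255.255) -> R19
  102.154.128.0/17 (102.154.128.0 - 102.154.255.255) -> R25
More-specific entries that do NOT match:
  102.154.145.112/28 (102.154.145.112 - 102.154.145.127) does not contain 102.154.145.87
Longest matching prefix is /17 -> next hop R25.

R25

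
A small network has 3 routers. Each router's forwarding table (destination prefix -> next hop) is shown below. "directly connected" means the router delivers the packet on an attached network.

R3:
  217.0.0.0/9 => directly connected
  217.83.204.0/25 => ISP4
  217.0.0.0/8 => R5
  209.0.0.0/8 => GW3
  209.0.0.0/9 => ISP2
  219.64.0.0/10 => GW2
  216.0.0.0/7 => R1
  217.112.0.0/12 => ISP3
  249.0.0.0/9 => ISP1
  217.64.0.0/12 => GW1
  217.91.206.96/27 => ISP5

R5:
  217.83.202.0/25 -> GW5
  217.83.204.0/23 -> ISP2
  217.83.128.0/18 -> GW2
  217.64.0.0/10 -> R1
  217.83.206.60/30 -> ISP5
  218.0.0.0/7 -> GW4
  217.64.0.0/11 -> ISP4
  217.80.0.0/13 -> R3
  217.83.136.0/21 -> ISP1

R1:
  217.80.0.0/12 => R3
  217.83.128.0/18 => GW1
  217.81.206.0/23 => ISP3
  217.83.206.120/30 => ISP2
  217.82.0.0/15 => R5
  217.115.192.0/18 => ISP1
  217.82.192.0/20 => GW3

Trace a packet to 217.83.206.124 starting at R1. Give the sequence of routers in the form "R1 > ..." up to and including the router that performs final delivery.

At R1: longest match for 217.83.206.124 is 217.82.0.0/15 -> R5
At R5: longest match for 217.83.206.124 is 217.80.0.0/13 -> R3
At R3: longest match for 217.83.206.124 is 217.0.0.0/9 -> directly connected

R1 > R5 > R3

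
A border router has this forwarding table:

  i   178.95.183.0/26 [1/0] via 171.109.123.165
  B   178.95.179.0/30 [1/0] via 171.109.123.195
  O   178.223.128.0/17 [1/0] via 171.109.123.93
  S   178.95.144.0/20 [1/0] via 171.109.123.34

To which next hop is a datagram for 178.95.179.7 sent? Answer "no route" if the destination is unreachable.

No entry's prefix contains 178.95.179.7; there is no default route.

no route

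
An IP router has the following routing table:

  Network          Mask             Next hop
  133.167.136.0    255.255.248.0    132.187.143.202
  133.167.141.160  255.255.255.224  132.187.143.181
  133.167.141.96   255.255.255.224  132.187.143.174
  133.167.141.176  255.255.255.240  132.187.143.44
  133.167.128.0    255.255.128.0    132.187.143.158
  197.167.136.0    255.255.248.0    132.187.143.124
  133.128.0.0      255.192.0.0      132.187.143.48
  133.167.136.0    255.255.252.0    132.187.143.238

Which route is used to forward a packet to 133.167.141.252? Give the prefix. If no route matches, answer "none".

133.167.136.0/21

Entries matching 133.167.141.252:
  133.128.0.0/10 (133.128.0.0 - 133.191.255.255)
  133.167.128.0/17 (133.167.128.0 - 133.167.255.255)
  133.167.136.0/21 (133.167.136.0 - 133.167.143.255)
Most specific is 133.167.136.0/21.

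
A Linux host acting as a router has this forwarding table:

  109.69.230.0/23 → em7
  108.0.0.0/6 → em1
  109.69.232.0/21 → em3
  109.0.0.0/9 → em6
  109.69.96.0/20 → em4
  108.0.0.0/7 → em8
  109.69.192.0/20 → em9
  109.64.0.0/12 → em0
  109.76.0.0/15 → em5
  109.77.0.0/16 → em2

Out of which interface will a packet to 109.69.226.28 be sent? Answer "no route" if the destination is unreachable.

em0

Routes whose prefix contains 109.69.226.28:
  108.0.0.0/6 (108.0.0.0 - 111.255.255.255) -> em1
  108.0.0.0/7 (108.0.0.0 - 109.255.255.255) -> em8
  109.0.0.0/9 (109.0.0.0 - 109.127.255.255) -> em6
  109.64.0.0/12 (109.64.0.0 - 109.79.255.255) -> em0
More-specific entries that do NOT match:
  109.69.230.0/23 (109.69.230.0 - 109.69.231.255) does not contain 109.69.226.28
  109.69.232.0/21 (109.69.232.0 - 109.69.239.255) does not contain 109.69.226.28
  109.69.96.0/20 (109.69.96.0 - 109.69.111.255) does not contain 109.69.226.28
  109.69.192.0/20 (109.69.192.0 - 109.69.207.255) does not contain 109.69.226.28
  109.77.0.0/16 (109.77.0.0 - 109.77.255.255) does not contain 109.69.226.28
  109.76.0.0/15 (109.76.0.0 - 109.77.255.255) does not contain 109.69.226.28
Longest matching prefix is /12 -> interface em0.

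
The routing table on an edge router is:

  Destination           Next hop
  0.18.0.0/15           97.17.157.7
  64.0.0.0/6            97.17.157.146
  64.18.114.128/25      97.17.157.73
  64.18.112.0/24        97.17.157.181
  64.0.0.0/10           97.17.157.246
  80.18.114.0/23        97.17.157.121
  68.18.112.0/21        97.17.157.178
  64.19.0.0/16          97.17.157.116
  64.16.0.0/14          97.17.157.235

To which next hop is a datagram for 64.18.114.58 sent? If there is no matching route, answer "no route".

97.17.157.235

Routes whose prefix contains 64.18.114.58:
  64.0.0.0/6 (64.0.0.0 - 67.255.255.255) -> 97.17.157.146
  64.0.0.0/10 (64.0.0.0 - 64.63.255.255) -> 97.17.157.246
  64.16.0.0/14 (64.16.0.0 - 64.19.255.255) -> 97.17.157.235
More-specific entries that do NOT match:
  64.18.114.128/25 (64.18.114.128 - 64.18.114.255) does not contain 64.18.114.58
  64.18.112.0/24 (64.18.112.0 - 64.18.112.255) does not contain 64.18.114.58
  80.18.114.0/23 (80.18.114.0 - 80.18.115.255) does not contain 64.18.114.58
  68.18.112.0/21 (68.18.112.0 - 68.18.119.255) does not contain 64.18.114.58
  64.19.0.0/16 (64.19.0.0 - 64.19.255.255) does not contain 64.18.114.58
  0.18.0.0/15 (0.18.0.0 - 0.19.255.255) does not contain 64.18.114.58
Longest matching prefix is /14 -> next hop 97.17.157.235.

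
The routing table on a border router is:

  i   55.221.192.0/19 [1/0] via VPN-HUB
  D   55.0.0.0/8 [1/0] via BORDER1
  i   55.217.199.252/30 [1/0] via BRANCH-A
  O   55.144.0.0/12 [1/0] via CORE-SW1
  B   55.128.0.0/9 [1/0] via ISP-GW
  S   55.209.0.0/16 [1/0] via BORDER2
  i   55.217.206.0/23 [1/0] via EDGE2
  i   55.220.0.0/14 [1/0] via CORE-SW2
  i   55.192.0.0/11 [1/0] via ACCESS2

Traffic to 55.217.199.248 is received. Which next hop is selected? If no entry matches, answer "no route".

Routes whose prefix contains 55.217.199.248:
  55.0.0.0/8 (55.0.0.0 - 55.255.255.255) -> BORDER1
  55.128.0.0/9 (55.128.0.0 - 55.255.255.255) -> ISP-GW
  55.192.0.0/11 (55.192.0.0 - 55.223.255.255) -> ACCESS2
More-specific entries that do NOT match:
  55.217.199.252/30 (55.217.199.252 - 55.217.199.255) does not contain 55.217.199.248
  55.217.206.0/23 (55.217.206.0 - 55.217.207.255) does not contain 55.217.199.248
  55.221.192.0/19 (55.221.192.0 - 55.221.223.255) does not contain 55.217.199.248
  55.209.0.0/16 (55.209.0.0 - 55.209.255.255) does not contain 55.217.199.248
  55.220.0.0/14 (55.220.0.0 - 55.223.255.255) does not contain 55.217.199.248
  55.144.0.0/12 (55.144.0.0 - 55.159.255.255) does not contain 55.217.199.248
Longest matching prefix is /11 -> next hop ACCESS2.

ACCESS2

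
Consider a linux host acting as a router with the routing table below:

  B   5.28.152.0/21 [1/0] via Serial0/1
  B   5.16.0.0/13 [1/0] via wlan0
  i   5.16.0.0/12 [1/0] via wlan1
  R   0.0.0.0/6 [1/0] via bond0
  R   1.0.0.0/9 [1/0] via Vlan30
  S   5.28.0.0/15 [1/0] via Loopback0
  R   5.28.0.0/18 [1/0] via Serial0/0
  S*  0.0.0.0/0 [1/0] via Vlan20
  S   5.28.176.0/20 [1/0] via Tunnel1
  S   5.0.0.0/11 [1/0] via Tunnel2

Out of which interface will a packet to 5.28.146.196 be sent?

Loopback0

Routes whose prefix contains 5.28.146.196:
  0.0.0.0/0 (default, matches everything) -> Vlan20
  5.0.0.0/11 (5.0.0.0 - 5.31.255.255) -> Tunnel2
  5.16.0.0/12 (5.16.0.0 - 5.31.255.255) -> wlan1
  5.28.0.0/15 (5.28.0.0 - 5.29.255.255) -> Loopback0
More-specific entries that do NOT match:
  5.28.152.0/21 (5.28.152.0 - 5.28.159.255) does not contain 5.28.146.196
  5.28.176.0/20 (5.28.176.0 - 5.28.191.255) does not contain 5.28.146.196
  5.28.0.0/18 (5.28.0.0 - 5.28.63.255) does not contain 5.28.146.196
Longest matching prefix is /15 -> interface Loopback0.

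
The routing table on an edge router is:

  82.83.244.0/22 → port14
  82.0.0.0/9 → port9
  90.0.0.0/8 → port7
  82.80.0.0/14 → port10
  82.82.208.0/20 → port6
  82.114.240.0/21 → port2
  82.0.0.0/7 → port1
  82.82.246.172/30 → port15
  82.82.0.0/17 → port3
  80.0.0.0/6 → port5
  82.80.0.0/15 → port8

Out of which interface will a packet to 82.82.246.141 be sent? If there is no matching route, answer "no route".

Routes whose prefix contains 82.82.246.141:
  80.0.0.0/6 (80.0.0.0 - 83.255.255.255) -> port5
  82.0.0.0/7 (82.0.0.0 - 83.255.255.255) -> port1
  82.0.0.0/9 (82.0.0.0 - 82.127.255.255) -> port9
  82.80.0.0/14 (82.80.0.0 - 82.83.255.255) -> port10
More-specific entries that do NOT match:
  82.82.246.172/30 (82.82.246.172 - 82.82.246.175) does not contain 82.82.246.141
  82.83.244.0/22 (82.83.244.0 - 82.83.247.255) does not contain 82.82.246.141
  82.114.240.0/21 (82.114.240.0 - 82.114.247.255) does not contain 82.82.246.141
  82.82.208.0/20 (82.82.208.0 - 82.82.223.255) does not contain 82.82.246.141
  82.82.0.0/17 (82.82.0.0 - 82.82.127.255) does not contain 82.82.246.141
  82.80.0.0/15 (82.80.0.0 - 82.81.255.255) does not contain 82.82.246.141
Longest matching prefix is /14 -> interface port10.

port10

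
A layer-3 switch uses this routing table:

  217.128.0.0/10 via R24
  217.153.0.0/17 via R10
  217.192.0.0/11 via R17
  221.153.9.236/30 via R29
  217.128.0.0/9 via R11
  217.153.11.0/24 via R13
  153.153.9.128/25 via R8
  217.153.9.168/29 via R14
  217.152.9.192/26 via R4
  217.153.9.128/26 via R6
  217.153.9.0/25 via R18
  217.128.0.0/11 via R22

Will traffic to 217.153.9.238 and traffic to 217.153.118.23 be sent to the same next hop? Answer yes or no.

yes

217.153.9.238: longest match 217.153.0.0/17 -> R10
217.153.118.23: longest match 217.153.0.0/17 -> R10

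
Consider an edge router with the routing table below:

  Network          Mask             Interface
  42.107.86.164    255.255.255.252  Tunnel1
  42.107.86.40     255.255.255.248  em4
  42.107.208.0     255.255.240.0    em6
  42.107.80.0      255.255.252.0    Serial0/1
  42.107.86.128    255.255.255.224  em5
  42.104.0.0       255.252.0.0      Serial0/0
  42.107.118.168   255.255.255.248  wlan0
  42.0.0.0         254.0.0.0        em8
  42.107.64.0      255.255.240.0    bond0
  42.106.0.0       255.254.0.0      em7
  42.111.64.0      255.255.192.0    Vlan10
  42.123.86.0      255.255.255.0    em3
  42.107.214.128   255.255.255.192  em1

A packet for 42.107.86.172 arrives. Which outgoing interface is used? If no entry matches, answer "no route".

Routes whose prefix contains 42.107.86.172:
  42.0.0.0/7 (42.0.0.0 - 43.255.255.255) -> em8
  42.104.0.0/14 (42.104.0.0 - 42.107.255.255) -> Serial0/0
  42.106.0.0/15 (42.106.0.0 - 42.107.255.255) -> em7
More-specific entries that do NOT match:
  42.107.86.164/30 (42.107.86.164 - 42.107.86.167) does not contain 42.107.86.172
  42.107.86.40/29 (42.107.86.40 - 42.107.86.47) does not contain 42.107.86.172
  42.107.118.168/29 (42.107.118.168 - 42.107.118.175) does not contain 42.107.86.172
  42.107.86.128/27 (42.107.86.128 - 42.107.86.159) does not contain 42.107.86.172
  42.107.214.128/26 (42.107.214.128 - 42.107.214.191) does not contain 42.107.86.172
  42.123.86.0/24 (42.123.86.0 - 42.123.86.255) does not contain 42.107.86.172
  42.107.80.0/22 (42.107.80.0 - 42.107.83.255) does not contain 42.107.86.172
  42.107.208.0/20 (42.107.208.0 - 42.107.223.255) does not contain 42.107.86.172
  42.107.64.0/20 (42.107.64.0 - 42.107.79.255) does not contain 42.107.86.172
  42.111.64.0/18 (42.111.64.0 - 42.111.127.255) does not contain 42.107.86.172
Longest matching prefix is /15 -> interface em7.

em7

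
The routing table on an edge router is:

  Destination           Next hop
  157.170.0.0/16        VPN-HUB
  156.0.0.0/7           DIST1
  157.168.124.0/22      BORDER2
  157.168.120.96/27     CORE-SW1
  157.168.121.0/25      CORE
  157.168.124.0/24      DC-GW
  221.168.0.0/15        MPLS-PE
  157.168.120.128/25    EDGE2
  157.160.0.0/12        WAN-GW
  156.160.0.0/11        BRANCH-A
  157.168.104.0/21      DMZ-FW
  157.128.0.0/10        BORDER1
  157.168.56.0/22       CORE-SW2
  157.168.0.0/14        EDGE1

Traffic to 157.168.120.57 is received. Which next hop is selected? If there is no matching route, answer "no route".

EDGE1

Routes whose prefix contains 157.168.120.57:
  156.0.0.0/7 (156.0.0.0 - 157.255.255.255) -> DIST1
  157.128.0.0/10 (157.128.0.0 - 157.191.255.255) -> BORDER1
  157.160.0.0/12 (157.160.0.0 - 157.175.255.255) -> WAN-GW
  157.168.0.0/14 (157.168.0.0 - 157.171.255.255) -> EDGE1
More-specific entries that do NOT match:
  157.168.120.96/27 (157.168.120.96 - 157.168.120.127) does not contain 157.168.120.57
  157.168.121.0/25 (157.168.121.0 - 157.168.121.127) does not contain 157.168.120.57
  157.168.120.128/25 (157.168.120.128 - 157.168.120.255) does not contain 157.168.120.57
  157.168.124.0/24 (157.168.124.0 - 157.168.124.255) does not contain 157.168.120.57
  157.168.124.0/22 (157.168.124.0 - 157.168.127.255) does not contain 157.168.120.57
  157.168.56.0/22 (157.168.56.0 - 157.168.59.255) does not contain 157.168.120.57
  157.168.104.0/21 (157.168.104.0 - 157.168.111.255) does not contain 157.168.120.57
  157.170.0.0/16 (157.170.0.0 - 157.170.255.255) does not contain 157.168.120.57
  221.168.0.0/15 (221.168.0.0 - 221.169.255.255) does not contain 157.168.120.57
Longest matching prefix is /14 -> next hop EDGE1.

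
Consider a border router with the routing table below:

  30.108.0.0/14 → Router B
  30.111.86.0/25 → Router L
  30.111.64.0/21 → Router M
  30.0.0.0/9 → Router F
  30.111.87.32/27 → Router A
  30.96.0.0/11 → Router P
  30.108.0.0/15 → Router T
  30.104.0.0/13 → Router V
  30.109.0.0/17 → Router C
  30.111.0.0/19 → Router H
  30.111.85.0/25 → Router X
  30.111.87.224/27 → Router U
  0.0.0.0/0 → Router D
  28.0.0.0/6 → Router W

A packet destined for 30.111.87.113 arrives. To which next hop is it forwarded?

Router B

Routes whose prefix contains 30.111.87.113:
  0.0.0.0/0 (default, matches everything) -> Router D
  28.0.0.0/6 (28.0.0.0 - 31.255.255.255) -> Router W
  30.0.0.0/9 (30.0.0.0 - 30.127.255.255) -> Router F
  30.96.0.0/11 (30.96.0.0 - 30.127.255.255) -> Router P
  30.104.0.0/13 (30.104.0.0 - 30.111.255.255) -> Router V
  30.108.0.0/14 (30.108.0.0 - 30.111.255.255) -> Router B
More-specific entries that do NOT match:
  30.111.87.32/27 (30.111.87.32 - 30.111.87.63) does not contain 30.111.87.113
  30.111.87.224/27 (30.111.87.224 - 30.111.87.255) does not contain 30.111.87.113
  30.111.86.0/25 (30.111.86.0 - 30.111.86.127) does not contain 30.111.87.113
  30.111.85.0/25 (30.111.85.0 - 30.111.85.127) does not contain 30.111.87.113
  30.111.64.0/21 (30.111.64.0 - 30.111.71.255) does not contain 30.111.87.113
  30.111.0.0/19 (30.111.0.0 - 30.111.31.255) does not contain 30.111.87.113
  30.109.0.0/17 (30.109.0.0 - 30.109.127.255) does not contain 30.111.87.113
  30.108.0.0/15 (30.108.0.0 - 30.109.255.255) does not contain 30.111.87.113
Longest matching prefix is /14 -> next hop Router B.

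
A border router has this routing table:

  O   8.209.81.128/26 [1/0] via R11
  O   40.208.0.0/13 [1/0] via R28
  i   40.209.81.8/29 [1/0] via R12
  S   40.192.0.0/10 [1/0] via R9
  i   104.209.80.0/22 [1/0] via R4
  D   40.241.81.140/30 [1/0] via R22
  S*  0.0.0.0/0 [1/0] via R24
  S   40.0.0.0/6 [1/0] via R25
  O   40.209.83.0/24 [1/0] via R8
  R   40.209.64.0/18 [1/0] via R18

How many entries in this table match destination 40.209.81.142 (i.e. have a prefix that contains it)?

5

Prefixes containing 40.209.81.142:
  0.0.0.0/0 (default, matches everything)
  40.0.0.0/6 (40.0.0.0 - 43.255.255.255)
  40.192.0.0/10 (40.192.0.0 - 40.255.255.255)
  40.208.0.0/13 (40.208.0.0 - 40.215.255.255)
  40.209.64.0/18 (40.209.64.0 - 40.209.127.255)
Total matching entries: 5.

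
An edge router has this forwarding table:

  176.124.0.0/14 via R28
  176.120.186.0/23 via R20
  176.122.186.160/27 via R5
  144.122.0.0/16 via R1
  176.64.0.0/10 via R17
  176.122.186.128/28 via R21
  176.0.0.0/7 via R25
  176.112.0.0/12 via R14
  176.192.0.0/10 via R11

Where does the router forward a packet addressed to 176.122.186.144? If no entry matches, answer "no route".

Routes whose prefix contains 176.122.186.144:
  176.0.0.0/7 (176.0.0.0 - 177.255.255.255) -> R25
  176.64.0.0/10 (176.64.0.0 - 176.127.255.255) -> R17
  176.112.0.0/12 (176.112.0.0 - 176.127.255.255) -> R14
More-specific entries that do NOT match:
  176.122.186.128/28 (176.122.186.128 - 176.122.186.143) does not contain 176.122.186.144
  176.122.186.160/27 (176.122.186.160 - 176.122.186.191) does not contain 176.122.186.144
  176.120.186.0/23 (176.120.186.0 - 176.120.187.255) does not contain 176.122.186.144
  144.122.0.0/16 (144.122.0.0 - 144.122.255.255) does not contain 176.122.186.144
  176.124.0.0/14 (176.124.0.0 - 176.127.255.255) does not contain 176.122.186.144
Longest matching prefix is /12 -> next hop R14.

R14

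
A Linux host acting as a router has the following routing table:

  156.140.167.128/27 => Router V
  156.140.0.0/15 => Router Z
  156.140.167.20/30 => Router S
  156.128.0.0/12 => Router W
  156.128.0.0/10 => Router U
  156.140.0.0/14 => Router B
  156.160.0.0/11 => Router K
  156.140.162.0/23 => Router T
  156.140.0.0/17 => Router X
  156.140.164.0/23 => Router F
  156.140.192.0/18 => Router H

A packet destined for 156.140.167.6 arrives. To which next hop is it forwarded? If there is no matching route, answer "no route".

Routes whose prefix contains 156.140.167.6:
  156.128.0.0/10 (156.128.0.0 - 156.191.255.255) -> Router U
  156.128.0.0/12 (156.128.0.0 - 156.143.255.255) -> Router W
  156.140.0.0/14 (156.140.0.0 - 156.143.255.255) -> Router B
  156.140.0.0/15 (156.140.0.0 - 156.141.255.255) -> Router Z
More-specific entries that do NOT match:
  156.140.167.20/30 (156.140.167.20 - 156.140.167.23) does not contain 156.140.167.6
  156.140.167.128/27 (156.140.167.128 - 156.140.167.159) does not contain 156.140.167.6
  156.140.162.0/23 (156.140.162.0 - 156.140.163.255) does not contain 156.140.167.6
  156.140.164.0/23 (156.140.164.0 - 156.140.165.255) does not contain 156.140.167.6
  156.140.192.0/18 (156.140.192.0 - 156.140.255.255) does not contain 156.140.167.6
  156.140.0.0/17 (156.140.0.0 - 156.140.127.255) does not contain 156.140.167.6
Longest matching prefix is /15 -> next hop Router Z.

Router Z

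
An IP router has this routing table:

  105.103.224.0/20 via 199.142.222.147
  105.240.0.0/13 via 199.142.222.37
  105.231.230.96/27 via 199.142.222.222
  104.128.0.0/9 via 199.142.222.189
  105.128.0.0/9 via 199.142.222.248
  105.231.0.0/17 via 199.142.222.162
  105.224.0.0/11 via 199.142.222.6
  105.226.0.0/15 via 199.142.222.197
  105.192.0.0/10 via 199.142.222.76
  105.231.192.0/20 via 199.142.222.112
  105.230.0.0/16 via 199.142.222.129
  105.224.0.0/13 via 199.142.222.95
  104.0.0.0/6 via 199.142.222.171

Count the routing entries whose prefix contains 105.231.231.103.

5

Prefixes containing 105.231.231.103:
  104.0.0.0/6 (104.0.0.0 - 107.255.255.255)
  105.128.0.0/9 (105.128.0.0 - 105.255.255.255)
  105.192.0.0/10 (105.192.0.0 - 105.255.255.255)
  105.224.0.0/11 (105.224.0.0 - 105.255.255.255)
  105.224.0.0/13 (105.224.0.0 - 105.231.255.255)
Total matching entries: 5.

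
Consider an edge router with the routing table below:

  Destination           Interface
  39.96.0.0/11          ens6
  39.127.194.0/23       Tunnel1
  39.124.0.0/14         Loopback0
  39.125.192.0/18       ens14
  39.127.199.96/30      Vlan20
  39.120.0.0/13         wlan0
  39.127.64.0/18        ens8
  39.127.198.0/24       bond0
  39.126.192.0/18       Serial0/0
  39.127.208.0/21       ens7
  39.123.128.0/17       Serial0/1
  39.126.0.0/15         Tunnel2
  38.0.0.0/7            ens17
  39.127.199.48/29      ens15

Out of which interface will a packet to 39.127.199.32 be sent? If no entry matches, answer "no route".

Tunnel2

Routes whose prefix contains 39.127.199.32:
  38.0.0.0/7 (38.0.0.0 - 39.255.255.255) -> ens17
  39.96.0.0/11 (39.96.0.0 - 39.127.255.255) -> ens6
  39.120.0.0/13 (39.120.0.0 - 39.127.255.255) -> wlan0
  39.124.0.0/14 (39.124.0.0 - 39.127.255.255) -> Loopback0
  39.126.0.0/15 (39.126.0.0 - 39.127.255.255) -> Tunnel2
More-specific entries that do NOT match:
  39.127.199.96/30 (39.127.199.96 - 39.127.199.99) does not contain 39.127.199.32
  39.127.199.48/29 (39.127.199.48 - 39.127.199.55) does not contain 39.127.199.32
  39.127.198.0/24 (39.127.198.0 - 39.127.198.255) does not contain 39.127.199.32
  39.127.194.0/23 (39.127.194.0 - 39.127.195.255) does not contain 39.127.199.32
  39.127.208.0/21 (39.127.208.0 - 39.127.215.255) does not contain 39.127.199.32
  39.125.192.0/18 (39.125.192.0 - 39.125.255.255) does not contain 39.127.199.32
  39.127.64.0/18 (39.127.64.0 - 39.127.127.255) does not contain 39.127.199.32
  39.126.192.0/18 (39.126.192.0 - 39.126.255.255) does not contain 39.127.199.32
  39.123.128.0/17 (39.123.128.0 - 39.123.255.255) does not contain 39.127.199.32
Longest matching prefix is /15 -> interface Tunnel2.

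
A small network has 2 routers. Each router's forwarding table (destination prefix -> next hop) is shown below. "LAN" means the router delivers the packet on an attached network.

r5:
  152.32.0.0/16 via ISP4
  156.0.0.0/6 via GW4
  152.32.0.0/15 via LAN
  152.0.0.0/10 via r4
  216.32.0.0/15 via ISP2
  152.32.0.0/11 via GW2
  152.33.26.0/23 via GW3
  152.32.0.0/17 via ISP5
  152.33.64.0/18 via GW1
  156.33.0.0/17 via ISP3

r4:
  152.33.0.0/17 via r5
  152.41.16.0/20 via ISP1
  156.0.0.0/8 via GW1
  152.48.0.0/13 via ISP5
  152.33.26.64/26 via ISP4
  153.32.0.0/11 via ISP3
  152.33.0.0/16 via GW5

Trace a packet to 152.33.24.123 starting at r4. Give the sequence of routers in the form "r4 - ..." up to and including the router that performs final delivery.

At r4: longest match for 152.33.24.123 is 152.33.0.0/17 -> r5
At r5: longest match for 152.33.24.123 is 152.32.0.0/15 -> LAN

r4 - r5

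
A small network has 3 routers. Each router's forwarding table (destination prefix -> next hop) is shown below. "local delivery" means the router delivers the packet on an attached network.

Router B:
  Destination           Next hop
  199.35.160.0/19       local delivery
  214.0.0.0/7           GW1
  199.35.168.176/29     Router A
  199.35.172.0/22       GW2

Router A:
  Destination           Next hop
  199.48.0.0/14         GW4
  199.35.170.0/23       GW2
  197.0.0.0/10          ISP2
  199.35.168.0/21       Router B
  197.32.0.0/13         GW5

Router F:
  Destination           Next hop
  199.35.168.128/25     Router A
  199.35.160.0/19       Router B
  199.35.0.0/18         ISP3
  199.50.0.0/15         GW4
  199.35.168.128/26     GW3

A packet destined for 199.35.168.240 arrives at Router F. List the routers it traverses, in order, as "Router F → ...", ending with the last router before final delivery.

Router F → Router A → Router B

At Router F: longest match for 199.35.168.240 is 199.35.168.128/25 -> Router A
At Router A: longest match for 199.35.168.240 is 199.35.168.0/21 -> Router B
At Router B: longest match for 199.35.168.240 is 199.35.160.0/19 -> local delivery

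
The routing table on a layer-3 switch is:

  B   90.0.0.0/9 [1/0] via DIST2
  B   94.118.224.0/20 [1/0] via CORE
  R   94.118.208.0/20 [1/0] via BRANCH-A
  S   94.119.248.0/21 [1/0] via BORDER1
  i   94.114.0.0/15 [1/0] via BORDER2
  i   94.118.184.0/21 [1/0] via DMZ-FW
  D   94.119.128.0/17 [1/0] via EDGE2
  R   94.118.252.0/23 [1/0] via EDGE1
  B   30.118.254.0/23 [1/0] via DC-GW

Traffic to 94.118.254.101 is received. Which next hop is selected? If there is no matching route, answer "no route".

No entry's prefix contains 94.118.254.101; there is no default route.

no route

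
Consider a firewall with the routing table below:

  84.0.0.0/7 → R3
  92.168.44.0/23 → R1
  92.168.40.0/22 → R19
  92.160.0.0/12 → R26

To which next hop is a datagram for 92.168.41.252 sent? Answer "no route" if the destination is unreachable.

R19

Routes whose prefix contains 92.168.41.252:
  92.160.0.0/12 (92.160.0.0 - 92.175.255.255) -> R26
  92.168.40.0/22 (92.168.40.0 - 92.168.43.255) -> R19
More-specific entries that do NOT match:
  92.168.44.0/23 (92.168.44.0 - 92.168.45.255) does not contain 92.168.41.252
Longest matching prefix is /22 -> next hop R19.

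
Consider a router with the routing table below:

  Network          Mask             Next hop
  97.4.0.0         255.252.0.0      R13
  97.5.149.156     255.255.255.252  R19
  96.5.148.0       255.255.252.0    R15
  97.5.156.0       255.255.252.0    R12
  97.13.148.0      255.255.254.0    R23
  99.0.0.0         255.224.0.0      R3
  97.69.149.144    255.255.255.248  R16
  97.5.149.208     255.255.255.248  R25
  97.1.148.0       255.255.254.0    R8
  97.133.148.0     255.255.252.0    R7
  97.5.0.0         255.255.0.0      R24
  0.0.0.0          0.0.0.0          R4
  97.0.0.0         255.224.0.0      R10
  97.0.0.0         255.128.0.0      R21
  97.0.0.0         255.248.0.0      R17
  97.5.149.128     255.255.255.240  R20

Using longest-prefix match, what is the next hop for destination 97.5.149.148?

Routes whose prefix contains 97.5.149.148:
  0.0.0.0/0 (default, matches everything) -> R4
  97.0.0.0/9 (97.0.0.0 - 97.127.255.255) -> R21
  97.0.0.0/11 (97.0.0.0 - 97.31.255.255) -> R10
  97.0.0.0/13 (97.0.0.0 - 97.7.255.255) -> R17
  97.4.0.0/14 (97.4.0.0 - 97.7.255.255) -> R13
  97.5.0.0/16 (97.5.0.0 - 97.5.255.255) -> R24
More-specific entries that do NOT match:
  97.5.149.156/30 (97.5.149.156 - 97.5.149.159) does not contain 97.5.149.148
  97.69.149.144/29 (97.69.149.144 - 97.69.149.151) does not contain 97.5.149.148
  97.5.149.208/29 (97.5.149.208 - 97.5.149.215) does not contain 97.5.149.148
  97.5.149.128/28 (97.5.149.128 - 97.5.149.143) does not contain 97.5.149.148
  97.13.148.0/23 (97.13.148.0 - 97.13.149.255) does not contain 97.5.149.148
  97.1.148.0/23 (97.1.148.0 - 97.1.149.255) does not contain 97.5.149.148
  96.5.148.0/22 (96.5.148.0 - 96.5.151.255) does not contain 97.5.149.148
  97.5.156.0/22 (97.5.156.0 - 97.5.159.255) does not contain 97.5.149.148
  97.133.148.0/22 (97.133.148.0 - 97.133.151.255) does not contain 97.5.149.148
Longest matching prefix is /16 -> next hop R24.

R24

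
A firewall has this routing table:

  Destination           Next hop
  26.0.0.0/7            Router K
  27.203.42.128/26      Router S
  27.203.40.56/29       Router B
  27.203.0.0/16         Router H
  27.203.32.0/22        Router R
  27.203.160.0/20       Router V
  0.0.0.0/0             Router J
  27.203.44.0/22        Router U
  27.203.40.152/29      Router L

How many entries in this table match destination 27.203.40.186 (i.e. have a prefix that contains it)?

Prefixes containing 27.203.40.186:
  0.0.0.0/0 (default, matches everything)
  26.0.0.0/7 (26.0.0.0 - 27.255.255.255)
  27.203.0.0/16 (27.203.0.0 - 27.203.255.255)
Total matching entries: 3.

3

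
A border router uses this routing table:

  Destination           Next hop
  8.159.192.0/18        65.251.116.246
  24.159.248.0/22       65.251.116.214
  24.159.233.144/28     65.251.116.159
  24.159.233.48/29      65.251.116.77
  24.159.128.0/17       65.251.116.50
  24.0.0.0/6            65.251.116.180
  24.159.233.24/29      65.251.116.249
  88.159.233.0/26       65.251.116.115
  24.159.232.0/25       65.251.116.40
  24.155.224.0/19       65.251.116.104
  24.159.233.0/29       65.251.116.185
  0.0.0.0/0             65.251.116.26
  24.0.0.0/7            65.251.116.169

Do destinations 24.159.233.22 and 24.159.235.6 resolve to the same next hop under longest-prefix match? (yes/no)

yes

24.159.233.22: longest match 24.159.128.0/17 -> 65.251.116.50
24.159.235.6: longest match 24.159.128.0/17 -> 65.251.116.50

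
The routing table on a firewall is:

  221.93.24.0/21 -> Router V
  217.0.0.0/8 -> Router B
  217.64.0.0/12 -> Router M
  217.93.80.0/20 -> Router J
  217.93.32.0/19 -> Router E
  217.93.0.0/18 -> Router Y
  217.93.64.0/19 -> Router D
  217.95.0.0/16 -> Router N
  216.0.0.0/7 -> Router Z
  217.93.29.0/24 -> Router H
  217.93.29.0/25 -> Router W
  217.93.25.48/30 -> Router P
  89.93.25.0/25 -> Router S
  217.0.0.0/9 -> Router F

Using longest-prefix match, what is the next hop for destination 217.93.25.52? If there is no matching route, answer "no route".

Routes whose prefix contains 217.93.25.52:
  216.0.0.0/7 (216.0.0.0 - 217.255.255.255) -> Router Z
  217.0.0.0/8 (217.0.0.0 - 217.255.255.255) -> Router B
  217.0.0.0/9 (217.0.0.0 - 217.127.255.255) -> Router F
  217.93.0.0/18 (217.93.0.0 - 217.93.63.255) -> Router Y
More-specific entries that do NOT match:
  217.93.25.48/30 (217.93.25.48 - 217.93.25.51) does not contain 217.93.25.52
  217.93.29.0/25 (217.93.29.0 - 217.93.29.127) does not contain 217.93.25.52
  89.93.25.0/25 (89.93.25.0 - 89.93.25.127) does not contain 217.93.25.52
  217.93.29.0/24 (217.93.29.0 - 217.93.29.255) does not contain 217.93.25.52
  221.93.24.0/21 (221.93.24.0 - 221.93.31.255) does not contain 217.93.25.52
  217.93.80.0/20 (217.93.80.0 - 217.93.95.255) does not contain 217.93.25.52
  217.93.32.0/19 (217.93.32.0 - 217.93.63.255) does not contain 217.93.25.52
  217.93.64.0/19 (217.93.64.0 - 217.93.95.255) does not contain 217.93.25.52
Longest matching prefix is /18 -> next hop Router Y.

Router Y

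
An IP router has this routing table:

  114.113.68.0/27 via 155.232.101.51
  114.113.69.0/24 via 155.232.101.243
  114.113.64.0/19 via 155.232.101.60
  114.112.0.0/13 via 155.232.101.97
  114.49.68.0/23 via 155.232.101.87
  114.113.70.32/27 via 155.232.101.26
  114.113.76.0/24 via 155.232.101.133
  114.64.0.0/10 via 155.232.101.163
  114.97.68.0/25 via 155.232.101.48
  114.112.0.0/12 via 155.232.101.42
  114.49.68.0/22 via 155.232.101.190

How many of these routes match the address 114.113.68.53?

4

Prefixes containing 114.113.68.53:
  114.64.0.0/10 (114.64.0.0 - 114.127.255.255)
  114.112.0.0/12 (114.112.0.0 - 114.127.255.255)
  114.112.0.0/13 (114.112.0.0 - 114.119.255.255)
  114.113.64.0/19 (114.113.64.0 - 114.113.95.255)
Total matching entries: 4.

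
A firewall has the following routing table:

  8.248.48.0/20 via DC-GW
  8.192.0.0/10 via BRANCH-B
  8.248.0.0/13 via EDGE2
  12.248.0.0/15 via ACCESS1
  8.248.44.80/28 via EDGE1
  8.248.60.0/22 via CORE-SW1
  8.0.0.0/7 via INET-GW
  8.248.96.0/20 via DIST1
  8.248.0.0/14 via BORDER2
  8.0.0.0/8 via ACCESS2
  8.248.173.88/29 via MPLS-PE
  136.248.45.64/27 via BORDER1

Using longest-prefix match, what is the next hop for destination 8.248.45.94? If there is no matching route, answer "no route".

Routes whose prefix contains 8.248.45.94:
  8.0.0.0/7 (8.0.0.0 - 9.255.255.255) -> INET-GW
  8.0.0.0/8 (8.0.0.0 - 8.255.255.255) -> ACCESS2
  8.192.0.0/10 (8.192.0.0 - 8.255.255.255) -> BRANCH-B
  8.248.0.0/13 (8.248.0.0 - 8.255.255.255) -> EDGE2
  8.248.0.0/14 (8.248.0.0 - 8.251.255.255) -> BORDER2
More-specific entries that do NOT match:
  8.248.173.88/29 (8.248.173.88 - 8.248.173.95) does not contain 8.248.45.94
  8.248.44.80/28 (8.248.44.80 - 8.248.44.95) does not contain 8.248.45.94
  136.248.45.64/27 (136.248.45.64 - 136.248.45.95) does not contain 8.248.45.94
  8.248.60.0/22 (8.248.60.0 - 8.248.63.255) does not contain 8.248.45.94
  8.248.48.0/20 (8.248.48.0 - 8.248.63.255) does not contain 8.248.45.94
  8.248.96.0/20 (8.248.96.0 - 8.248.111.255) does not contain 8.248.45.94
  12.248.0.0/15 (12.248.0.0 - 12.249.255.255) does not contain 8.248.45.94
Longest matching prefix is /14 -> next hop BORDER2.

BORDER2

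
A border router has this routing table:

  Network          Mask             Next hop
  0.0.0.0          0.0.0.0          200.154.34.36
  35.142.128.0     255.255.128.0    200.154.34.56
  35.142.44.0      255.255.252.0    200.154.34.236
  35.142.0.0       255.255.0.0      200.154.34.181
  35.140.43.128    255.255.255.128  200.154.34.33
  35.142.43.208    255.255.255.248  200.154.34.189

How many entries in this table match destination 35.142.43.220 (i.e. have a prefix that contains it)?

2

Prefixes containing 35.142.43.220:
  0.0.0.0/0 (default, matches everything)
  35.142.0.0/16 (35.142.0.0 - 35.142.255.255)
Total matching entries: 2.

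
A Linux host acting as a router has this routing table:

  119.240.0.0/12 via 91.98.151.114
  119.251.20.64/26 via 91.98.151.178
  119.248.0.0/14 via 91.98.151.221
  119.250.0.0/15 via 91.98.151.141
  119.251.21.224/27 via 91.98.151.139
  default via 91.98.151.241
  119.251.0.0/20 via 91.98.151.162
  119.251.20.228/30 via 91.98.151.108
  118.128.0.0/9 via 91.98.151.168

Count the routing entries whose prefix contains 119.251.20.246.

4

Prefixes containing 119.251.20.246:
  0.0.0.0/0 (default, matches everything)
  119.240.0.0/12 (119.240.0.0 - 119.255.255.255)
  119.248.0.0/14 (119.248.0.0 - 119.251.255.255)
  119.250.0.0/15 (119.250.0.0 - 119.251.255.255)
Total matching entries: 4.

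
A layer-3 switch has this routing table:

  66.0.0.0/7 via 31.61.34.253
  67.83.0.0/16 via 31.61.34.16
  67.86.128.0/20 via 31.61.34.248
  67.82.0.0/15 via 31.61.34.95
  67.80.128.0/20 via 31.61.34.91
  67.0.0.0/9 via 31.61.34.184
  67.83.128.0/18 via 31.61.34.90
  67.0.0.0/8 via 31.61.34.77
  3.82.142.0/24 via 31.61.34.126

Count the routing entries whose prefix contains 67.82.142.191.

Prefixes containing 67.82.142.191:
  66.0.0.0/7 (66.0.0.0 - 67.255.255.255)
  67.0.0.0/8 (67.0.0.0 - 67.255.255.255)
  67.0.0.0/9 (67.0.0.0 - 67.127.255.255)
  67.82.0.0/15 (67.82.0.0 - 67.83.255.255)
Total matching entries: 4.

4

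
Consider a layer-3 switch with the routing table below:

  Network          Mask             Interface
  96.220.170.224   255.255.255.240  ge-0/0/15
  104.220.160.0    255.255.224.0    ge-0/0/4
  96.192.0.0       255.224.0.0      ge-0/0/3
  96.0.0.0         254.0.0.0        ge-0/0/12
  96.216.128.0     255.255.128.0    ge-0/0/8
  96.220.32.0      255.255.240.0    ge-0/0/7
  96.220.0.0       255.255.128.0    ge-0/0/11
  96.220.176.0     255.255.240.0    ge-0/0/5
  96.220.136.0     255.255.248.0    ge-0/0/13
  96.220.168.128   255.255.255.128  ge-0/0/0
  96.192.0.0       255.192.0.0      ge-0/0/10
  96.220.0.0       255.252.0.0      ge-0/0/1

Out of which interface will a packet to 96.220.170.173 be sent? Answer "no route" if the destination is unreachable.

ge-0/0/1

Routes whose prefix contains 96.220.170.173:
  96.0.0.0/7 (96.0.0.0 - 97.255.255.255) -> ge-0/0/12
  96.192.0.0/10 (96.192.0.0 - 96.255.255.255) -> ge-0/0/10
  96.192.0.0/11 (96.192.0.0 - 96.223.255.255) -> ge-0/0/3
  96.220.0.0/14 (96.220.0.0 - 96.223.255.255) -> ge-0/0/1
More-specific entries that do NOT match:
  96.220.170.224/28 (96.220.170.224 - 96.220.170.239) does not contain 96.220.170.173
  96.220.168.128/25 (96.220.168.128 - 96.220.168.255) does not contain 96.220.170.173
  96.220.136.0/21 (96.220.136.0 - 96.220.143.255) does not contain 96.220.170.173
  96.220.32.0/20 (96.220.32.0 - 96.220.47.255) does not contain 96.220.170.173
  96.220.176.0/20 (96.220.176.0 - 96.220.191.255) does not contain 96.220.170.173
  104.220.160.0/19 (104.220.160.0 - 104.220.191.255) does not contain 96.220.170.173
  96.216.128.0/17 (96.216.128.0 - 96.216.255.255) does not contain 96.220.170.173
  96.220.0.0/17 (96.220.0.0 - 96.220.127.255) does not contain 96.220.170.173
Longest matching prefix is /14 -> interface ge-0/0/1.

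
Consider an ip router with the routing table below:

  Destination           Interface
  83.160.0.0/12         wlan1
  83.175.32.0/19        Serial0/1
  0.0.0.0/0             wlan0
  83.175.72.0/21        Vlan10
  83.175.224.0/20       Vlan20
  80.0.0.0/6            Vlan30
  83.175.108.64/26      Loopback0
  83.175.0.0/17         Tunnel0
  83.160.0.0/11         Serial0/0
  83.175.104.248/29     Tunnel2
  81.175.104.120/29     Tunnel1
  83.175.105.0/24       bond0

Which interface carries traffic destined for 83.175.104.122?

Tunnel0

Routes whose prefix contains 83.175.104.122:
  0.0.0.0/0 (default, matches everything) -> wlan0
  80.0.0.0/6 (80.0.0.0 - 83.255.255.255) -> Vlan30
  83.160.0.0/11 (83.160.0.0 - 83.191.255.255) -> Serial0/0
  83.160.0.0/12 (83.160.0.0 - 83.175.255.255) -> wlan1
  83.175.0.0/17 (83.175.0.0 - 83.175.127.255) -> Tunnel0
More-specific entries that do NOT match:
  83.175.104.248/29 (83.175.104.248 - 83.175.104.255) does not contain 83.175.104.122
  81.175.104.120/29 (81.175.104.120 - 81.175.104.127) does not contain 83.175.104.122
  83.175.108.64/26 (83.175.108.64 - 83.175.108.127) does not contain 83.175.104.122
  83.175.105.0/24 (83.175.105.0 - 83.175.105.255) does not contain 83.175.104.122
  83.175.72.0/21 (83.175.72.0 - 83.175.79.255) does not contain 83.175.104.122
  83.175.224.0/20 (83.175.224.0 - 83.175.239.255) does not contain 83.175.104.122
  83.175.32.0/19 (83.175.32.0 - 83.175.63.255) does not contain 83.175.104.122
Longest matching prefix is /17 -> interface Tunnel0.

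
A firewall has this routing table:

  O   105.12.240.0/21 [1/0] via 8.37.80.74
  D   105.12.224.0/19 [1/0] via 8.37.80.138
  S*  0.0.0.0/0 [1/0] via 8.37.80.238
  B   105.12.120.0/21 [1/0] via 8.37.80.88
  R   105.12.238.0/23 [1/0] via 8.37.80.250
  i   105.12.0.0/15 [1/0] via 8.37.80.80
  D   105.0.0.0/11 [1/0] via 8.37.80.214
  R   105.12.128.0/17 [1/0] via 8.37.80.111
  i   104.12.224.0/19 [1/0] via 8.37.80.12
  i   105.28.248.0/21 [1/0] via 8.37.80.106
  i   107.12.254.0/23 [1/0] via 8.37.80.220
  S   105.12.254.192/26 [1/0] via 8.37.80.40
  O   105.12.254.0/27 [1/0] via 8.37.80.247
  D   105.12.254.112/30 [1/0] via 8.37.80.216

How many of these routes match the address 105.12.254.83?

5

Prefixes containing 105.12.254.83:
  0.0.0.0/0 (default, matches everything)
  105.0.0.0/11 (105.0.0.0 - 105.31.255.255)
  105.12.0.0/15 (105.12.0.0 - 105.13.255.255)
  105.12.128.0/17 (105.12.128.0 - 105.12.255.255)
  105.12.224.0/19 (105.12.224.0 - 105.12.255.255)
Total matching entries: 5.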